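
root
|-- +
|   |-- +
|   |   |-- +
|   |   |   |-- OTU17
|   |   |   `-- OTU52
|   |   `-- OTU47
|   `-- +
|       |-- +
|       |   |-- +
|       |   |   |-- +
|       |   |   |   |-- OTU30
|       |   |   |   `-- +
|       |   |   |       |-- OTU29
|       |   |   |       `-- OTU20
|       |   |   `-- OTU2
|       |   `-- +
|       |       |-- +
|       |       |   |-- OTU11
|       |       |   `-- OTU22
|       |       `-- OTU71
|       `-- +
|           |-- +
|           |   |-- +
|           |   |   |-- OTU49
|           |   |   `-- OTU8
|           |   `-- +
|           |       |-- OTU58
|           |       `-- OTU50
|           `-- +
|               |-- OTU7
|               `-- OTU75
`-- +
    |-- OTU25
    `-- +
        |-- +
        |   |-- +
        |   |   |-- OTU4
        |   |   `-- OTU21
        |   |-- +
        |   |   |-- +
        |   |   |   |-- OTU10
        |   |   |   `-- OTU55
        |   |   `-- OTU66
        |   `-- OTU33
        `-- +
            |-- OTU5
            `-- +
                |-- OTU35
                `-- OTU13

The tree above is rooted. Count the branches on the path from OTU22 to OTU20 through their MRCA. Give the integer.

The MRCA of OTU22 and OTU20 is the node subtending (((OTU30,(OTU29,OTU20)),OTU2),((OTU11,OTU22),OTU71)).
From OTU22 up to that node: 3 branches. From OTU20 up to the same node: 4 branches. Total: 3 + 4 = 7.

7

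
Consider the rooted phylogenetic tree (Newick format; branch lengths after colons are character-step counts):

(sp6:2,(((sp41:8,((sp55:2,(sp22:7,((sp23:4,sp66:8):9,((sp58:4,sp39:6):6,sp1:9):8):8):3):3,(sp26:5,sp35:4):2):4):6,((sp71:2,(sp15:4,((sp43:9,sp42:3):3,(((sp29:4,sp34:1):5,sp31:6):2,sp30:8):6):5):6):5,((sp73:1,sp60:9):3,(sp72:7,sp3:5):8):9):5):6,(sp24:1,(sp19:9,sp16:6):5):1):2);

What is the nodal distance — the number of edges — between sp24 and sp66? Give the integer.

The MRCA of sp24 and sp66 is the node subtending (((sp41,((sp55,(sp22,((sp23,sp66),((sp58,sp39),sp1)))),(sp26,sp35))),((sp71,(sp15,((sp43,sp42),(((sp29,sp34),sp31),sp30)))),((sp73,sp60),(sp72,sp3)))),(sp24,(sp19,sp16))).
From sp24 up to that node: 2 branches. From sp66 up to the same node: 8 branches. Total: 2 + 8 = 10.

10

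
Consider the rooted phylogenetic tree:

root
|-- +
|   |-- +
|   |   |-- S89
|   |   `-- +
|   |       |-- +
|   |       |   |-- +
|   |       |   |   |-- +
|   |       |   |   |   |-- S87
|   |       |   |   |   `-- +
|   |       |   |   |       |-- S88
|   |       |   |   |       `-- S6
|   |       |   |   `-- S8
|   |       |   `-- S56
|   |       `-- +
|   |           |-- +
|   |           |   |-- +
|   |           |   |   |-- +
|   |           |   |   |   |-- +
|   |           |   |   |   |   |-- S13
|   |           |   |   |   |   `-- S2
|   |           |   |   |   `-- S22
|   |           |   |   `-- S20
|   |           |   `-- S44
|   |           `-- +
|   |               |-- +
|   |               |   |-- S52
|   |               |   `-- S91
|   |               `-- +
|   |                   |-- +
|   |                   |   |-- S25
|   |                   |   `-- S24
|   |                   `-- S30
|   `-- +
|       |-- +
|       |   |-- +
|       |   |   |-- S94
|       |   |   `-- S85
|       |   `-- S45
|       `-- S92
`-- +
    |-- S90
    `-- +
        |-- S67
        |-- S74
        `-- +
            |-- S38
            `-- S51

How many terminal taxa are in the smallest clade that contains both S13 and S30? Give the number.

10

The MRCA of S13 and S30 is the node subtending (((((S13,S2),S22),S20),S44),((S52,S91),((S25,S24),S30))).
That clade contains 10 terminal taxa: S13, S2, S20, S22, S24, S25, S30, S44, S52, S91.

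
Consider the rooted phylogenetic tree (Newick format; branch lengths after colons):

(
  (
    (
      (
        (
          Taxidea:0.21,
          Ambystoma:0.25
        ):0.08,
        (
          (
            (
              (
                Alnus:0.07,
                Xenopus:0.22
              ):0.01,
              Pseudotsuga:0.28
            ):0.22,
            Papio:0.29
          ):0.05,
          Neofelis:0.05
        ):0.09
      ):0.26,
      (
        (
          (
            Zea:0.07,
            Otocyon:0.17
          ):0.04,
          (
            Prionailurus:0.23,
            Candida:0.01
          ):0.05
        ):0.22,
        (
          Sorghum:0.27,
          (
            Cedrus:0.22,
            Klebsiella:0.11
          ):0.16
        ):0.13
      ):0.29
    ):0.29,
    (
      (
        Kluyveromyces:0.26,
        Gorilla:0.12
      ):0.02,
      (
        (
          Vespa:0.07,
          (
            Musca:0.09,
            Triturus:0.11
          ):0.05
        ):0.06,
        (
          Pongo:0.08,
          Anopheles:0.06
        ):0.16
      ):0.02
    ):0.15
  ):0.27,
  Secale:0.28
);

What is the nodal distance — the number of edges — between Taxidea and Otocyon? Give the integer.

7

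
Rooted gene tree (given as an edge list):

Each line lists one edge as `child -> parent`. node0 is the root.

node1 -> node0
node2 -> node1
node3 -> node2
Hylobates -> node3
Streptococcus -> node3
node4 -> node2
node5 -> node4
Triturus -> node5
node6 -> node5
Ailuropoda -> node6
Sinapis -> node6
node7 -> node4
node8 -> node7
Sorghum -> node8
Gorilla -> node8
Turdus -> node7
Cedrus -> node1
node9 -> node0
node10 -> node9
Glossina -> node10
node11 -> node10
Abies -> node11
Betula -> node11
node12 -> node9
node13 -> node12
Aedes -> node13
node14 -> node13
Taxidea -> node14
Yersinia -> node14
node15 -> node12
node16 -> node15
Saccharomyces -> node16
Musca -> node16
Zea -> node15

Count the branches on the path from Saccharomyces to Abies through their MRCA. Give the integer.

7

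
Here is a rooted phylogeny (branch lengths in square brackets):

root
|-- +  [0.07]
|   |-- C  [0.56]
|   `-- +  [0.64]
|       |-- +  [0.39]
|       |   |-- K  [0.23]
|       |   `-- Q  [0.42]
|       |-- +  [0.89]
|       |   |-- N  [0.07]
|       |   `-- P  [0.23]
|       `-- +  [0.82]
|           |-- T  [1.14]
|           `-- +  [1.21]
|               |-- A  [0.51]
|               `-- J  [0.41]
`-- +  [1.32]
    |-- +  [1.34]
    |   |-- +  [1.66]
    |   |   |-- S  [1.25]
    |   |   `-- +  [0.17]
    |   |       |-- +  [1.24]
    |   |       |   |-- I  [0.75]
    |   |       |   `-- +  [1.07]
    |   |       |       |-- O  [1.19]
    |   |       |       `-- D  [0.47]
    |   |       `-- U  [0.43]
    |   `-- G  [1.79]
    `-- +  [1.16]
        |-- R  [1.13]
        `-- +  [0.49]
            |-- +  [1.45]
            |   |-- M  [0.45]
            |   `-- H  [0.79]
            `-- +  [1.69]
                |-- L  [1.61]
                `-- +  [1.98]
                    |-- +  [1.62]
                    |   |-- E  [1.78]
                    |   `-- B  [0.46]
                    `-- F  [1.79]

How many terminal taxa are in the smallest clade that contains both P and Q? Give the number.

The MRCA of P and Q is the node subtending ((K,Q),(N,P),(T,(A,J))).
That clade contains 7 terminal taxa: A, J, K, N, P, Q, T.

7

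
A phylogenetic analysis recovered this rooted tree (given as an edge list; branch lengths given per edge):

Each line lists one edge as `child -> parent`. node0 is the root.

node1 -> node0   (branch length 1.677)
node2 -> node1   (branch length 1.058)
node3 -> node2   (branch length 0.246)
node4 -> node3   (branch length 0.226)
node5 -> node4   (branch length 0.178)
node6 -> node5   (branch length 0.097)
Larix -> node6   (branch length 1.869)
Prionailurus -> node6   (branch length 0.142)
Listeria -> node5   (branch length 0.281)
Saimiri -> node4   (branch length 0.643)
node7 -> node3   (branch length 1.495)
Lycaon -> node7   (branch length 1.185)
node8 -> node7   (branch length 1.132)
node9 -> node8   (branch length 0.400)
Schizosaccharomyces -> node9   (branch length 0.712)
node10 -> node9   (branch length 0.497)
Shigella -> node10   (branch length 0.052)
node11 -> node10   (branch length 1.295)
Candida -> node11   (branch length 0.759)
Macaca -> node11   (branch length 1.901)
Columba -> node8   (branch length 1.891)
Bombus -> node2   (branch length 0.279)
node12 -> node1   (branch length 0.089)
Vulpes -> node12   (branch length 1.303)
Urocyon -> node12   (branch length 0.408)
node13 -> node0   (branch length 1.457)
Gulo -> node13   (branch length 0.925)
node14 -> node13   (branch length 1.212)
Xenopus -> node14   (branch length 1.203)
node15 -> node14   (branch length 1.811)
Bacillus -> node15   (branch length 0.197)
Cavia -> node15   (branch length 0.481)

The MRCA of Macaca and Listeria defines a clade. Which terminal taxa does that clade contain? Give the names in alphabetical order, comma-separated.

Candida, Columba, Larix, Listeria, Lycaon, Macaca, Prionailurus, Saimiri, Schizosaccharomyces, Shigella

Tracing Macaca: it sits inside (Candida,Macaca).
Tracing Listeria: it sits inside ((Larix,Prionailurus),Listeria).
The smallest clade enclosing both is ((((Larix,Prionailurus),Listeria),Saimiri),(Lycaon,((Schizosaccharomyces,(Shigella,(Candida,Macaca))),Columba))); the answer is its 10 terminal taxa in alphabetical order.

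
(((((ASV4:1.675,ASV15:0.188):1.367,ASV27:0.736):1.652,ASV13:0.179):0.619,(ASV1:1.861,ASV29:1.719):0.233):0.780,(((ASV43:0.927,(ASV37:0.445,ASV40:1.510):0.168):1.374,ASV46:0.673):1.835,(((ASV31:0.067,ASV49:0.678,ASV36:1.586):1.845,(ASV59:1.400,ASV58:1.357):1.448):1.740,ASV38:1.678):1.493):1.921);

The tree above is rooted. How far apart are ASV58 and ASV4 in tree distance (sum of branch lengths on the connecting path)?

14.052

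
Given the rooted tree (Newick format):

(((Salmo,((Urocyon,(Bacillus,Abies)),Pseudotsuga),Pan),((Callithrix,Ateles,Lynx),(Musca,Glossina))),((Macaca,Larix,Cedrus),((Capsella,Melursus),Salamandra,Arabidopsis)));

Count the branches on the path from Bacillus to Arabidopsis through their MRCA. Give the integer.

The MRCA of Bacillus and Arabidopsis is the root of the tree.
From Bacillus up to that node: 6 branches. From Arabidopsis up to the same node: 3 branches. Total: 6 + 3 = 9.

9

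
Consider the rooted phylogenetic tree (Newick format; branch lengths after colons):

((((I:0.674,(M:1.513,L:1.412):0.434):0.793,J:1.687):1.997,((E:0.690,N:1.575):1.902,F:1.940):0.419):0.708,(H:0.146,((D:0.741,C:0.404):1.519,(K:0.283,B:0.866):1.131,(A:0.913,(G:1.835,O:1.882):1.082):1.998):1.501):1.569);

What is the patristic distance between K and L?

The path runs K → … → MRCA → … → L; the MRCA is the root of the tree.
Branch lengths along that path: 0.283 + 1.131 + 1.501 + 1.569 + 0.708 + 1.997 + 0.793 + 0.434 + 1.412 = 9.828.

9.828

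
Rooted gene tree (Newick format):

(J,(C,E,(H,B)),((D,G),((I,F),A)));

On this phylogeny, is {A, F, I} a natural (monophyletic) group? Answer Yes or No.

The most recent common ancestor of these taxa subtends ((I,F),A).
That clade has exactly 3 tips — every listed taxon and nothing else — so the group is monophyletic.

Yes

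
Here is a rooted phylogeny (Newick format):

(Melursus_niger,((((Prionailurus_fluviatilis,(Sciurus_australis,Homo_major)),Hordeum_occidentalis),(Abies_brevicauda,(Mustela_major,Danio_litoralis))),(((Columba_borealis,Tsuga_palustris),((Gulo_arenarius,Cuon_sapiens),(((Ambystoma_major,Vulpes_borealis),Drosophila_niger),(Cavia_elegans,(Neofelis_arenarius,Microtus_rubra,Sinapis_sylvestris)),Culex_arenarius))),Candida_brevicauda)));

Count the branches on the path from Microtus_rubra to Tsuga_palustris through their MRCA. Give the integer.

7

The MRCA of Microtus_rubra and Tsuga_palustris is the node subtending ((Columba_borealis,Tsuga_palustris),((Gulo_arenarius,Cuon_sapiens),(((Ambystoma_major,Vulpes_borealis),Drosophila_niger),(Cavia_elegans,(Neofelis_arenarius,Microtus_rubra,Sinapis_sylvestris)),Culex_arenarius))).
From Microtus_rubra up to that node: 5 branches. From Tsuga_palustris up to the same node: 2 branches. Total: 5 + 2 = 7.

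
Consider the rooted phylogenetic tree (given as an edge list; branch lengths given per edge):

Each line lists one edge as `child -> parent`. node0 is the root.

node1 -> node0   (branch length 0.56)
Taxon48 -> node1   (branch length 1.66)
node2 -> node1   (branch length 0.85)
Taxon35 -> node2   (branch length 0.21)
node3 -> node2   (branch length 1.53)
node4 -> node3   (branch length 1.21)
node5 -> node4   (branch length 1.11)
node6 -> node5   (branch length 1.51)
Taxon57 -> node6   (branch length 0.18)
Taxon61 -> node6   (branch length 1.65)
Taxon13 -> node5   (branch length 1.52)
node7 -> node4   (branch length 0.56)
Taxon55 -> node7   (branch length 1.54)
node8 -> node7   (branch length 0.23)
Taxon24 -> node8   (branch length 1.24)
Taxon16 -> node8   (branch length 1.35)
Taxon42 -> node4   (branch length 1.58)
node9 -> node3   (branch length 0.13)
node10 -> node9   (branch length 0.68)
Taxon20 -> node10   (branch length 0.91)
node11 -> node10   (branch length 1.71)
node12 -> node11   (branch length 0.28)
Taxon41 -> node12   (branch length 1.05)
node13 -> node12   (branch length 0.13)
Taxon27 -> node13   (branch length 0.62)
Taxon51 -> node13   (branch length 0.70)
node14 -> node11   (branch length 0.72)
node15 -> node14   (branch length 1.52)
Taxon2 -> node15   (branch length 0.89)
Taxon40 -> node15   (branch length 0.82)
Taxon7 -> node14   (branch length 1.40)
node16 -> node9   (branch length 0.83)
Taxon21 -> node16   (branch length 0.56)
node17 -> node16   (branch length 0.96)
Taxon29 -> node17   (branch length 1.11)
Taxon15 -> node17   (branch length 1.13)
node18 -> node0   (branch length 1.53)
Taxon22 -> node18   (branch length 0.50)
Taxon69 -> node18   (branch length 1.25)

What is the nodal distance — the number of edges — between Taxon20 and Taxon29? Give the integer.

The MRCA of Taxon20 and Taxon29 is the node subtending ((Taxon20,((Taxon41,(Taxon27,Taxon51)),((Taxon2,Taxon40),Taxon7))),(Taxon21,(Taxon29,Taxon15))).
From Taxon20 up to that node: 2 branches. From Taxon29 up to the same node: 3 branches. Total: 2 + 3 = 5.

5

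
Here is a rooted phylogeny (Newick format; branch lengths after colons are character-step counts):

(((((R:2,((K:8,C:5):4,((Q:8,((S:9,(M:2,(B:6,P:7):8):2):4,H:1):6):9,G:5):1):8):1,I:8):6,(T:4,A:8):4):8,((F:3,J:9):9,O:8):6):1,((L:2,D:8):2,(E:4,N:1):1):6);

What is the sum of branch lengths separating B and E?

71

The path runs B → … → MRCA → … → E; the MRCA is the root of the tree.
Branch lengths along that path: 6 + 8 + 2 + 4 + 6 + 9 + 1 + 8 + 1 + 6 + 8 + 1 + 6 + 1 + 4 = 71.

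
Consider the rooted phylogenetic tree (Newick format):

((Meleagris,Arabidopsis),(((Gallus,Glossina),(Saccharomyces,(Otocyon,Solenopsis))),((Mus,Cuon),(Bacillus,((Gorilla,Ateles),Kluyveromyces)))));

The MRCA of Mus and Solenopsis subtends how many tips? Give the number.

The MRCA of Mus and Solenopsis is the node subtending (((Gallus,Glossina),(Saccharomyces,(Otocyon,Solenopsis))),((Mus,Cuon),(Bacillus,((Gorilla,Ateles),Kluyveromyces)))).
That clade contains 11 terminal taxa: Ateles, Bacillus, Cuon, Gallus, Glossina, Gorilla, Kluyveromyces, Mus, Otocyon, Saccharomyces, Solenopsis.

11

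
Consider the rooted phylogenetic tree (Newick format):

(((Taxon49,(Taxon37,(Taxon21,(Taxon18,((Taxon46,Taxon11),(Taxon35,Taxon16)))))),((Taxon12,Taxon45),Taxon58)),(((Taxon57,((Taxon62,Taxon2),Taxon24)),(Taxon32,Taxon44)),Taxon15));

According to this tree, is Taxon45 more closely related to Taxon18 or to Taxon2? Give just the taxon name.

The MRCA of Taxon45 and Taxon18 subtends ((Taxon49,(Taxon37,(Taxon21,(Taxon18,((Taxon46,Taxon11),(Taxon35,Taxon16)))))),((Taxon12,Taxon45),Taxon58)) (11 taxa).
The MRCA of Taxon45 and Taxon2 is the root, subtending the entire tree (18 taxa).
The first is nested inside the second, so Taxon45 shares a more recent common ancestor with Taxon18.

Taxon18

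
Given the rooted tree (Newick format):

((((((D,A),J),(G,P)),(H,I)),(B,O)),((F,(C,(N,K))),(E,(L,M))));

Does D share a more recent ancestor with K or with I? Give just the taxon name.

I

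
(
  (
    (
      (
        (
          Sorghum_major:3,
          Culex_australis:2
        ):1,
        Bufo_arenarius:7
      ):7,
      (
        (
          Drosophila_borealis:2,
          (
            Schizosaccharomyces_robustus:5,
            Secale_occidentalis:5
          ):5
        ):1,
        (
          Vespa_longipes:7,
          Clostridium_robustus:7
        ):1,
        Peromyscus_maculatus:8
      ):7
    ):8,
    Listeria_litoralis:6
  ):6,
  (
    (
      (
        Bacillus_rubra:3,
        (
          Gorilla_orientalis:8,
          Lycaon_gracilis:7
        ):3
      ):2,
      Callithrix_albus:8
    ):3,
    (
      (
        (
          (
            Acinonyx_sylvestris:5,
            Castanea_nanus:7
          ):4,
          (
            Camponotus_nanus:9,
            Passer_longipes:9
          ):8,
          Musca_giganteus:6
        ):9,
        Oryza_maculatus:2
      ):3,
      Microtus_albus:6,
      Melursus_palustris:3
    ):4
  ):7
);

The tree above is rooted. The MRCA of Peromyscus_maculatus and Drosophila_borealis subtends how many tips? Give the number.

6

The MRCA of Peromyscus_maculatus and Drosophila_borealis is the node subtending ((Drosophila_borealis,(Schizosaccharomyces_robustus,Secale_occidentalis)),(Vespa_longipes,Clostridium_robustus),Peromyscus_maculatus).
That clade contains 6 terminal taxa: Clostridium_robustus, Drosophila_borealis, Peromyscus_maculatus, Schizosaccharomyces_robustus, Secale_occidentalis, Vespa_longipes.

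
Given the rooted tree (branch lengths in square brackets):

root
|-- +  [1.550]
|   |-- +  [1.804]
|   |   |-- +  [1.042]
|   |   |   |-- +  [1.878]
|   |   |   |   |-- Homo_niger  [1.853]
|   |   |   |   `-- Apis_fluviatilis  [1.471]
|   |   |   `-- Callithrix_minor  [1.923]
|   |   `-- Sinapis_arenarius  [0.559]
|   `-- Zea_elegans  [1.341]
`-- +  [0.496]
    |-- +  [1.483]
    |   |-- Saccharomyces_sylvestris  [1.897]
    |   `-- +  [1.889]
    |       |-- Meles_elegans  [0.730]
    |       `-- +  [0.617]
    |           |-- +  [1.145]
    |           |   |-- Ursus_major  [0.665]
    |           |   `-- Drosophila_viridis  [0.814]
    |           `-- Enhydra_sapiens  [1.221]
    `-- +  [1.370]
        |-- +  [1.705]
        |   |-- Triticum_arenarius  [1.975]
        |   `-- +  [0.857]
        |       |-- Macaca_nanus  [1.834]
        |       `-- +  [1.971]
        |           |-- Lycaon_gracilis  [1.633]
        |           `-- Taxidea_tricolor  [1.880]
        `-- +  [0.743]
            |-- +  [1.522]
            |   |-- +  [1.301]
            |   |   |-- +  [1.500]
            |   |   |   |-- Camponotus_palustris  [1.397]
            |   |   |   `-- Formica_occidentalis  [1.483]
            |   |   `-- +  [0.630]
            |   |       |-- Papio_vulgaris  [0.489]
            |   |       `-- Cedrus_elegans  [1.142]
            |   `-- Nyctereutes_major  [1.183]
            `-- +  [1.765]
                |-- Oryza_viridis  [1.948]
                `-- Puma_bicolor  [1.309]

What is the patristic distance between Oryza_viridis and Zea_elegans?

The path runs Oryza_viridis → … → MRCA → … → Zea_elegans; the MRCA is the root of the tree.
Branch lengths along that path: 1.948 + 1.765 + 0.743 + 1.370 + 0.496 + 1.550 + 1.341 = 9.213.

9.213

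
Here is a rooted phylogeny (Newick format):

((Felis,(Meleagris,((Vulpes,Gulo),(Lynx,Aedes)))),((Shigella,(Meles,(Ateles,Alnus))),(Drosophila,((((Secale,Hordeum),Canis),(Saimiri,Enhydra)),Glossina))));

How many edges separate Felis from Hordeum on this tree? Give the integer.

The MRCA of Felis and Hordeum is the root of the tree.
From Felis up to that node: 2 branches. From Hordeum up to the same node: 7 branches. Total: 2 + 7 = 9.

9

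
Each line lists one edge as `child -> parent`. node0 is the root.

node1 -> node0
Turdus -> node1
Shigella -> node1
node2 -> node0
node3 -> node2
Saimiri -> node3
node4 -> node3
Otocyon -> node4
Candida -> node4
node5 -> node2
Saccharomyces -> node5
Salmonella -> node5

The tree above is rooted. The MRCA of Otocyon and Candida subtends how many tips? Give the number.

The MRCA of Otocyon and Candida is the node subtending (Otocyon,Candida).
That clade contains 2 terminal taxa: Candida, Otocyon.

2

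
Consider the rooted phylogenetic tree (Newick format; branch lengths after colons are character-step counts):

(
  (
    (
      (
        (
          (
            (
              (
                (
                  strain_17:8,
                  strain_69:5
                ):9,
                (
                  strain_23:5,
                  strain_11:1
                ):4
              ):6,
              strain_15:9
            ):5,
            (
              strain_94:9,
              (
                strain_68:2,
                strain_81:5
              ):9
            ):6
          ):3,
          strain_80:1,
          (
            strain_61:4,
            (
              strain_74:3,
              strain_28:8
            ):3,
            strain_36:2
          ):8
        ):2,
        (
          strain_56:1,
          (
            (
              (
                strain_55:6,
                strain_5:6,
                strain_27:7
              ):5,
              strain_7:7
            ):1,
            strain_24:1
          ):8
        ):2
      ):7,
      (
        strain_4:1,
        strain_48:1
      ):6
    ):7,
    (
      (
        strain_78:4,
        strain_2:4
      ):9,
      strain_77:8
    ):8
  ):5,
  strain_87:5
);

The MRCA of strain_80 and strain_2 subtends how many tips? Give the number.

The MRCA of strain_80 and strain_2 is the node subtending ((((((((strain_17,strain_69),(strain_23,strain_11)),strain_15),(strain_94,(strain_68,strain_81))),strain_80,(strain_61,(strain_74,strain_28),strain_36)),(strain_56,(((strain_55,strain_5,strain_27),strain_7),strain_24))),(strain_4,strain_48)),((strain_78,strain_2),strain_77)).
That clade contains 24 terminal taxa: strain_11, strain_15, strain_17, strain_2, strain_23, strain_24, strain_27, strain_28, strain_36, strain_4, strain_48, strain_5, strain_55, strain_56, strain_61, strain_68, strain_69, strain_7, strain_74, strain_77, strain_78, strain_80, strain_81, strain_94.

24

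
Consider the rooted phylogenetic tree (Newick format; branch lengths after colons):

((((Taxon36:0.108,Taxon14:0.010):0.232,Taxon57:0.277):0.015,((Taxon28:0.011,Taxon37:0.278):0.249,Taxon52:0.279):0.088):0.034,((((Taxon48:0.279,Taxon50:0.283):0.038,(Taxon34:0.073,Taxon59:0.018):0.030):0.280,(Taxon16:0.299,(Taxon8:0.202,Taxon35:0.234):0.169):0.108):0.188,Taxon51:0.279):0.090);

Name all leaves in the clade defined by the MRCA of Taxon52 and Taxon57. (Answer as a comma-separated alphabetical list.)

Tracing Taxon52: it sits inside ((Taxon28,Taxon37),Taxon52).
Tracing Taxon57: it sits inside ((Taxon36,Taxon14),Taxon57).
The smallest clade enclosing both is (((Taxon36,Taxon14),Taxon57),((Taxon28,Taxon37),Taxon52)); the answer is its 6 terminal taxa in alphabetical order.

Taxon14, Taxon28, Taxon36, Taxon37, Taxon52, Taxon57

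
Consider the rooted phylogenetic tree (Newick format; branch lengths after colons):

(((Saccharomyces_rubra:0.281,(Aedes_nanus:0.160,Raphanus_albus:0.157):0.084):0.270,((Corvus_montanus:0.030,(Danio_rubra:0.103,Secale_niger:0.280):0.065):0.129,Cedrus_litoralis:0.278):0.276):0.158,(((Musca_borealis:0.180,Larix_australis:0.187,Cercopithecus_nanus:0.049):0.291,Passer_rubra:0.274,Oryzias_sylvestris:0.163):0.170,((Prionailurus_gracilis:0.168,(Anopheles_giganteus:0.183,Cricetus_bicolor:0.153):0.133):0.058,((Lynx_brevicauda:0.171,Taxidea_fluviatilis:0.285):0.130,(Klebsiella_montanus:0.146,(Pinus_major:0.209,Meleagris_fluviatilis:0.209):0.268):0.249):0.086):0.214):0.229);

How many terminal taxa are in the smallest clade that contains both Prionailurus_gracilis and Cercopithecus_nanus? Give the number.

The MRCA of Prionailurus_gracilis and Cercopithecus_nanus is the node subtending (((Musca_borealis,Larix_australis,Cercopithecus_nanus),Passer_rubra,Oryzias_sylvestris),((Prionailurus_gracilis,(Anopheles_giganteus,Cricetus_bicolor)),((Lynx_brevicauda,Taxidea_fluviatilis),(Klebsiella_montanus,(Pinus_major,Meleagris_fluviatilis))))).
That clade contains 13 terminal taxa: Anopheles_giganteus, Cercopithecus_nanus, Cricetus_bicolor, Klebsiella_montanus, Larix_australis, Lynx_brevicauda, Meleagris_fluviatilis, Musca_borealis, Oryzias_sylvestris, Passer_rubra, Pinus_major, Prionailurus_gracilis, Taxidea_fluviatilis.

13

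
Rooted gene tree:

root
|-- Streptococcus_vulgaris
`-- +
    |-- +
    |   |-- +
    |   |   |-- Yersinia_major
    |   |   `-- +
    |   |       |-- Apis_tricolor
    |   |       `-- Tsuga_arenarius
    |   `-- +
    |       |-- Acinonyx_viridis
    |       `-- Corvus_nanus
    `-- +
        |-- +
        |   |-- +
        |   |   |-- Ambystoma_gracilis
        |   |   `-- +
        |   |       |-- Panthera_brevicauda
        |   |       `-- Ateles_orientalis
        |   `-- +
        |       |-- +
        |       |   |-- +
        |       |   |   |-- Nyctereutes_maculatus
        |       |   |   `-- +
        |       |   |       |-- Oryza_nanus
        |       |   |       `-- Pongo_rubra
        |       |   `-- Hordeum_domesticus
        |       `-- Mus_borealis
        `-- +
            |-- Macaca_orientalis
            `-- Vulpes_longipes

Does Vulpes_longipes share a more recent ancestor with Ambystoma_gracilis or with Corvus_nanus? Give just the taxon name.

The MRCA of Vulpes_longipes and Ambystoma_gracilis subtends (((Ambystoma_gracilis,(Panthera_brevicauda,Ateles_orientalis)),(((Nyctereutes_maculatus,(Oryza_nanus,Pongo_rubra)),Hordeum_domesticus),Mus_borealis)),(Macaca_orientalis,Vulpes_longipes)) (10 taxa).
The MRCA of Vulpes_longipes and Corvus_nanus subtends (((Yersinia_major,(Apis_tricolor,Tsuga_arenarius)),(Acinonyx_viridis,Corvus_nanus)),(((Ambystoma_gracilis,(Panthera_brevicauda,Ateles_orientalis)),(((Nyctereutes_maculatus,(Oryza_nanus,Pongo_rubra)),Hordeum_domesticus),Mus_borealis)),(Macaca_orientalis,Vulpes_longipes))) (15 taxa).
The first is nested inside the second, so Vulpes_longipes shares a more recent common ancestor with Ambystoma_gracilis.

Ambystoma_gracilis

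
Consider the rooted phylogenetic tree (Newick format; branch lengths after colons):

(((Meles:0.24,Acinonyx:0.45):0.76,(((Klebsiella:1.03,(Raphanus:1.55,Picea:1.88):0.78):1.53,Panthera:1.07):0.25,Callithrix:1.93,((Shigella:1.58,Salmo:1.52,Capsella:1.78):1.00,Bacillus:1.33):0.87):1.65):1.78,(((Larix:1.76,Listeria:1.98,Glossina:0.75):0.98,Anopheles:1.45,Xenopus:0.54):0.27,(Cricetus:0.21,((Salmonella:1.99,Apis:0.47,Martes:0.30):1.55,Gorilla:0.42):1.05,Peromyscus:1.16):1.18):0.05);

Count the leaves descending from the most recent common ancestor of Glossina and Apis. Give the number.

11

The MRCA of Glossina and Apis is the node subtending (((Larix,Listeria,Glossina),Anopheles,Xenopus),(Cricetus,((Salmonella,Apis,Martes),Gorilla),Peromyscus)).
That clade contains 11 terminal taxa: Anopheles, Apis, Cricetus, Glossina, Gorilla, Larix, Listeria, Martes, Peromyscus, Salmonella, Xenopus.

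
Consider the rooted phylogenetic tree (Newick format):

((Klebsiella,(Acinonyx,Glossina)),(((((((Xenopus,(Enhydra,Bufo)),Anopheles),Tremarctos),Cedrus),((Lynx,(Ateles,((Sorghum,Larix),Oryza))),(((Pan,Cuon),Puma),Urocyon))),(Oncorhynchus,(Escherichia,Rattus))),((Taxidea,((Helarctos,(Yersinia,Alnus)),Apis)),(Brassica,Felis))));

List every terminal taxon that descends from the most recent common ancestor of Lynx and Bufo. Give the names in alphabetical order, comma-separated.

Tracing Lynx: it sits inside (Lynx,(Ateles,((Sorghum,Larix),Oryza))).
Tracing Bufo: it sits inside (Enhydra,Bufo).
The smallest clade enclosing both is (((((Xenopus,(Enhydra,Bufo)),Anopheles),Tremarctos),Cedrus),((Lynx,(Ateles,((Sorghum,Larix),Oryza))),(((Pan,Cuon),Puma),Urocyon))); the answer is its 15 terminal taxa in alphabetical order.

Anopheles, Ateles, Bufo, Cedrus, Cuon, Enhydra, Larix, Lynx, Oryza, Pan, Puma, Sorghum, Tremarctos, Urocyon, Xenopus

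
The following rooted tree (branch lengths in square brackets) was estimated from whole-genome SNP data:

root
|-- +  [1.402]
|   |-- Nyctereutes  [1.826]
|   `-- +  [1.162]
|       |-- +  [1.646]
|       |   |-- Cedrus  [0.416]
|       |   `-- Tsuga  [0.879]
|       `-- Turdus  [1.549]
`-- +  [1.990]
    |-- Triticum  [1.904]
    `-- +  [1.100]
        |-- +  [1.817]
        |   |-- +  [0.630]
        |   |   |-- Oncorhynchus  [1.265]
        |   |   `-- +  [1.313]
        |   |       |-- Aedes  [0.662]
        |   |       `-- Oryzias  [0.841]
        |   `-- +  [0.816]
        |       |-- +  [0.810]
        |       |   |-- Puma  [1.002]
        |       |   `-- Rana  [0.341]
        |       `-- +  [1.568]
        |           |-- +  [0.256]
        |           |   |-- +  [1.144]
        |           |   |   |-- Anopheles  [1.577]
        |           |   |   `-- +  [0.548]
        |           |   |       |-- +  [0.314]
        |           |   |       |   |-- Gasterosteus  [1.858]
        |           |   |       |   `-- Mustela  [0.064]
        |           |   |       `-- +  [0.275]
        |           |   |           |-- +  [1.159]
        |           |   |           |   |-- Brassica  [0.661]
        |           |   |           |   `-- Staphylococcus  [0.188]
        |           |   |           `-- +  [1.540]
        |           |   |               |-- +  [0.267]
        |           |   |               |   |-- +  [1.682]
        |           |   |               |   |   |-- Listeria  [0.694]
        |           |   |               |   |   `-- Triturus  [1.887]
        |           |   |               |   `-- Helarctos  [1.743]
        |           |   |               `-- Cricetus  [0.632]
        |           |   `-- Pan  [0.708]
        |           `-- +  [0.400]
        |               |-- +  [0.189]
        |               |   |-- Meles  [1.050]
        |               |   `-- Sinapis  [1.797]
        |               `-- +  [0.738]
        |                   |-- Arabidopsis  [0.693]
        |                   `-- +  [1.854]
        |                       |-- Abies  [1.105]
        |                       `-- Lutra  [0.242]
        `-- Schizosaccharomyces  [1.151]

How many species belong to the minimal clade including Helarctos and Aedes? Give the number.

The MRCA of Helarctos and Aedes is the node subtending ((Oncorhynchus,(Aedes,Oryzias)),((Puma,Rana),(((Anopheles,((Gasterosteus,Mustela),((Brassica,Staphylococcus),(((Listeria,Triturus),Helarctos),Cricetus)))),Pan),((Meles,Sinapis),(Arabidopsis,(Abies,Lutra)))))).
That clade contains 20 terminal taxa: Abies, Aedes, Anopheles, Arabidopsis, Brassica, Cricetus, Gasterosteus, Helarctos, Listeria, Lutra, Meles, Mustela, Oncorhynchus, Oryzias, Pan, Puma, Rana, Sinapis, Staphylococcus, Triturus.

20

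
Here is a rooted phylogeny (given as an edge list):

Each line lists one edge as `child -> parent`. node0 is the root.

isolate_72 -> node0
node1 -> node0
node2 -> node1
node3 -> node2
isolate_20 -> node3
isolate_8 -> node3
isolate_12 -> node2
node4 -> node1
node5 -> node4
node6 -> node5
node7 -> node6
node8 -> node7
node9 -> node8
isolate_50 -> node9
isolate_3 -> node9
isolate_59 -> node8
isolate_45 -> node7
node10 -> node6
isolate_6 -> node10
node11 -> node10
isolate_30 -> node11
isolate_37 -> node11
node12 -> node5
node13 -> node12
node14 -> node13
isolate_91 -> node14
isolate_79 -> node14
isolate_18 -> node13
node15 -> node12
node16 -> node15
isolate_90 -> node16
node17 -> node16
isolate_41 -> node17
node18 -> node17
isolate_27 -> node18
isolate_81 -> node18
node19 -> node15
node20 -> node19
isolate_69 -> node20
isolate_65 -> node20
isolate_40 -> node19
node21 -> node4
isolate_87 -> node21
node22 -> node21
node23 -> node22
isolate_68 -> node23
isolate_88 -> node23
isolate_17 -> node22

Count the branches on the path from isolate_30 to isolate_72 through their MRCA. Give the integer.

8

The MRCA of isolate_30 and isolate_72 is the root of the tree.
From isolate_30 up to that node: 7 branches. From isolate_72 up to the same node: 1 branch. Total: 7 + 1 = 8.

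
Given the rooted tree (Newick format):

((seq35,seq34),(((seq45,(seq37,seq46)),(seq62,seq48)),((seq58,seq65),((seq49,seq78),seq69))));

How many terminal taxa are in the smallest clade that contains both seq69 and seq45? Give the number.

The MRCA of seq69 and seq45 is the node subtending (((seq45,(seq37,seq46)),(seq62,seq48)),((seq58,seq65),((seq49,seq78),seq69))).
That clade contains 10 terminal taxa: seq37, seq45, seq46, seq48, seq49, seq58, seq62, seq65, seq69, seq78.

10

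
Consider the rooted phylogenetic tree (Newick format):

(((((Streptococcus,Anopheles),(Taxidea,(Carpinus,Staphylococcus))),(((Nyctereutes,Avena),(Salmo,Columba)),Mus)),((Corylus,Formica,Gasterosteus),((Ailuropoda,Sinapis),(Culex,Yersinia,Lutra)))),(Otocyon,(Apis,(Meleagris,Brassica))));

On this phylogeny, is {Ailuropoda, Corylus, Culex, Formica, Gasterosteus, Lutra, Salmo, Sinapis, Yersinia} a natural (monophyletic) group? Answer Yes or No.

No

The MRCA of the listed taxa subtends ((((Streptococcus,Anopheles),(Taxidea,(Carpinus,Staphylococcus))),(((Nyctereutes,Avena),(Salmo,Columba)),Mus)),((Corylus,Formica,Gasterosteus),((Ailuropoda,Sinapis),(Culex,Yersinia,Lutra)))).
That clade also contains Anopheles, Avena, Carpinus, Columba, Mus, Nyctereutes, Staphylococcus, Streptococcus, Taxidea, which are not in the proposed group, so the group is not monophyletic.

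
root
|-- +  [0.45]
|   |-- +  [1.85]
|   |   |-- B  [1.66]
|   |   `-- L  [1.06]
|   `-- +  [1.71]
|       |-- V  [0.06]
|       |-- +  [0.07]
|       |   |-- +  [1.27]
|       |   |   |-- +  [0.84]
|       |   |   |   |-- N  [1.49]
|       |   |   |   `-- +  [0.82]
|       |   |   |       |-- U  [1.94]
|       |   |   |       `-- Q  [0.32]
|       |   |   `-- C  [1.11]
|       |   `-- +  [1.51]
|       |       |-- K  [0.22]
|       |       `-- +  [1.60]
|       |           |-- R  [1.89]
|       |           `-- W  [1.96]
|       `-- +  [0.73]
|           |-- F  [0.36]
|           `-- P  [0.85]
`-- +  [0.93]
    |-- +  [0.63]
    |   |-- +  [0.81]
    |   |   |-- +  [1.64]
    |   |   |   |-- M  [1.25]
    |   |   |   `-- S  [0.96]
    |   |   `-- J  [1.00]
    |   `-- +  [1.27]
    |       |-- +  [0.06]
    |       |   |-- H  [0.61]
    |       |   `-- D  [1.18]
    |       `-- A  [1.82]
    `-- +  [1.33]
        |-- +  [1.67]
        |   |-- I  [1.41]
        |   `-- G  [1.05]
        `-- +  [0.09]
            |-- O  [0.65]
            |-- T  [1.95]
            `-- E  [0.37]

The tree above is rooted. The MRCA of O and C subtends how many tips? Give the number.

The MRCA of O and C is the root, so the clade is the entire tree.
That clade contains 23 terminal taxa: A, B, C, D, E, F, G, H, I, J, K, L, M, N, O, P, Q, R, S, T, U, V, W.

23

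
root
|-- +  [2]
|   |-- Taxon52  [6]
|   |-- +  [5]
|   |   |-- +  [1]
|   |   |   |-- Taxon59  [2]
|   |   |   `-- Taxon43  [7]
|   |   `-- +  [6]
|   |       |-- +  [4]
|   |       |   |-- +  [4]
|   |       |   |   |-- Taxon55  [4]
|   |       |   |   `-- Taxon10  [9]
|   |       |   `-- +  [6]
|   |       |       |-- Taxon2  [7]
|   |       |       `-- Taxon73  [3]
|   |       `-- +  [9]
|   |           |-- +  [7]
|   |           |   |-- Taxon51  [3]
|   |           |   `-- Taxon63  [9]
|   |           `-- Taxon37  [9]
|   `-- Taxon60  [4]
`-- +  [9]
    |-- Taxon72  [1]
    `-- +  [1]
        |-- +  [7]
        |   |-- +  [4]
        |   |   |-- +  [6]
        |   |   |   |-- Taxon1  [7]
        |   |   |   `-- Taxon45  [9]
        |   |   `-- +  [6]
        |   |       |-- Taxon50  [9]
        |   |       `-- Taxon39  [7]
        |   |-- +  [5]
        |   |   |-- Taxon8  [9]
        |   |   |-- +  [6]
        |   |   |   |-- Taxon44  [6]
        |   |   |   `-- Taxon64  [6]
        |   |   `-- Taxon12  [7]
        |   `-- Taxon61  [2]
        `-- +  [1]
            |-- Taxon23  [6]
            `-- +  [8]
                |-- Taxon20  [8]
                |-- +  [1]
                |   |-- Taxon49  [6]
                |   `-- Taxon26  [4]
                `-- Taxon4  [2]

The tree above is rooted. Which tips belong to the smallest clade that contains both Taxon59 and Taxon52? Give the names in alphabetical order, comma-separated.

Tracing Taxon59: it sits inside (Taxon59,Taxon43).
Tracing Taxon52: it sits inside (Taxon52,((Taxon59,Taxon43),(((Taxon55,Taxon10),(Taxon2,Taxon73)),((Taxon51,Taxon63),Taxon37))),Taxon60).
The smallest clade enclosing both is (Taxon52,((Taxon59,Taxon43),(((Taxon55,Taxon10),(Taxon2,Taxon73)),((Taxon51,Taxon63),Taxon37))),Taxon60); the answer is its 11 terminal taxa in alphabetical order.

Taxon10, Taxon2, Taxon37, Taxon43, Taxon51, Taxon52, Taxon55, Taxon59, Taxon60, Taxon63, Taxon73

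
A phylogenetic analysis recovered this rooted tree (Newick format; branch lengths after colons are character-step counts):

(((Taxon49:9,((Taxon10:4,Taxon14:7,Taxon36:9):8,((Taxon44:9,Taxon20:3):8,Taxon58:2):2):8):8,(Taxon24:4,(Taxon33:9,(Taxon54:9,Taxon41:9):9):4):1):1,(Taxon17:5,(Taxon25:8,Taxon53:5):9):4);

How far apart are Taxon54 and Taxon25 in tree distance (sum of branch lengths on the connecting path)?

45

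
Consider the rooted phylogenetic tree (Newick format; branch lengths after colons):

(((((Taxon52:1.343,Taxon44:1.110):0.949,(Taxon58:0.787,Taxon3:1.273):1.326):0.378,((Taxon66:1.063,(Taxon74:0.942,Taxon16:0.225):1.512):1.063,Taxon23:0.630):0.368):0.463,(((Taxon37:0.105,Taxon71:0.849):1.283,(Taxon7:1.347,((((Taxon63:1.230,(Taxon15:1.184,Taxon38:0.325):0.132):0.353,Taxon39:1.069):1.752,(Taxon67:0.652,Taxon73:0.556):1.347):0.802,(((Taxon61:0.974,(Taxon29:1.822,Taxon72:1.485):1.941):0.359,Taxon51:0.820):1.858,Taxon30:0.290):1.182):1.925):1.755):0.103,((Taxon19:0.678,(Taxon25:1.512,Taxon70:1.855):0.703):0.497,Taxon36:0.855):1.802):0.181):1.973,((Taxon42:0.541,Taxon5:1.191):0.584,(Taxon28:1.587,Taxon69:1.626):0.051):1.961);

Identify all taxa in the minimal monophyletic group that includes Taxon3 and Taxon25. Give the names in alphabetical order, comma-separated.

Tracing Taxon3: it sits inside (Taxon58,Taxon3).
Tracing Taxon25: it sits inside (Taxon25,Taxon70).
The smallest clade enclosing both is ((((Taxon52,Taxon44),(Taxon58,Taxon3)),((Taxon66,(Taxon74,Taxon16)),Taxon23)),(((Taxon37,Taxon71),(Taxon7,((((Taxon63,(Taxon15,Taxon38)),Taxon39),(Taxon67,Taxon73)),(((Taxon61,(Taxon29,Taxon72)),Taxon51),Taxon30)))),((Taxon19,(Taxon25,Taxon70)),Taxon36))); the answer is its 26 terminal taxa in alphabetical order.

Taxon15, Taxon16, Taxon19, Taxon23, Taxon25, Taxon29, Taxon3, Taxon30, Taxon36, Taxon37, Taxon38, Taxon39, Taxon44, Taxon51, Taxon52, Taxon58, Taxon61, Taxon63, Taxon66, Taxon67, Taxon7, Taxon70, Taxon71, Taxon72, Taxon73, Taxon74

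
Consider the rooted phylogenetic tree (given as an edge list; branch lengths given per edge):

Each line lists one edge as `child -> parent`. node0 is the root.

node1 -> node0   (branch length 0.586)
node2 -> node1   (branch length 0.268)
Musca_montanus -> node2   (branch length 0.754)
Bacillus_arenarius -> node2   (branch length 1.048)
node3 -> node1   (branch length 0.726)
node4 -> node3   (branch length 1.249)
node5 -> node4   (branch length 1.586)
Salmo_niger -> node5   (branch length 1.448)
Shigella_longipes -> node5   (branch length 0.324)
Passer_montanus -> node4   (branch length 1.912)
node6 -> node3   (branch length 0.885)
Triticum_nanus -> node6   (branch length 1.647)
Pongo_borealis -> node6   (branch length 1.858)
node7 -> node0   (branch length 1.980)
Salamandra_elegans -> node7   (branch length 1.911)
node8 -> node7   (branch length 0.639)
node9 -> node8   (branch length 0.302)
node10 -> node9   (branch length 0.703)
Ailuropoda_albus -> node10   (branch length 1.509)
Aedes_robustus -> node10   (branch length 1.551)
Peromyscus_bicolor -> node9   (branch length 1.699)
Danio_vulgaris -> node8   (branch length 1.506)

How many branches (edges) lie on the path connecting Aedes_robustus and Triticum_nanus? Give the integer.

The MRCA of Aedes_robustus and Triticum_nanus is the root of the tree.
From Aedes_robustus up to that node: 5 branches. From Triticum_nanus up to the same node: 4 branches. Total: 5 + 4 = 9.

9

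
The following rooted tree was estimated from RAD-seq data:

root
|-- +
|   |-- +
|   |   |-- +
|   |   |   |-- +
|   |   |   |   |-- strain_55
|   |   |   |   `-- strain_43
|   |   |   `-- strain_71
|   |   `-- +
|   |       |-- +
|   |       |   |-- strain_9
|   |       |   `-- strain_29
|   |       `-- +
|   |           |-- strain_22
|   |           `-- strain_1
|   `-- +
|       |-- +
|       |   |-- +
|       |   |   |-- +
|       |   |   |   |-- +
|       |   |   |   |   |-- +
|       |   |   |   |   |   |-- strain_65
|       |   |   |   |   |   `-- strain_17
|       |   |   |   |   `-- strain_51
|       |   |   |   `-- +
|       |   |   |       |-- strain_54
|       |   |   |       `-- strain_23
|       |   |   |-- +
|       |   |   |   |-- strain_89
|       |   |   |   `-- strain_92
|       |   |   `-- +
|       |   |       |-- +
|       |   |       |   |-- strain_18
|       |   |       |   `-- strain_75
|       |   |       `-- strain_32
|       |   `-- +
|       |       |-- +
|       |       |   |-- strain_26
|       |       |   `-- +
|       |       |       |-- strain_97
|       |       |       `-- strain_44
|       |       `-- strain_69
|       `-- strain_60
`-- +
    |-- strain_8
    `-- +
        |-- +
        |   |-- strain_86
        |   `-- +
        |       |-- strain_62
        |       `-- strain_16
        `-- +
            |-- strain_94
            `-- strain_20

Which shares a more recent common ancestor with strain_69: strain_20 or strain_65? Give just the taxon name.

strain_65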